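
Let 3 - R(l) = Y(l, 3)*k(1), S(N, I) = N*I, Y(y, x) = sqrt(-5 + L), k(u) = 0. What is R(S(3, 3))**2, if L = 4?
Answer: 9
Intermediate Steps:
Y(y, x) = I (Y(y, x) = sqrt(-5 + 4) = sqrt(-1) = I)
S(N, I) = I*N
R(l) = 3 (R(l) = 3 - I*0 = 3 - 1*0 = 3 + 0 = 3)
R(S(3, 3))**2 = 3**2 = 9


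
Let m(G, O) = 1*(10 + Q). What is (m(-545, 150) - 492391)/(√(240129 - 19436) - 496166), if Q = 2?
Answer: 22209247174/22380043533 + 492379*√220693/246180478863 ≈ 0.99331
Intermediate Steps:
m(G, O) = 12 (m(G, O) = 1*(10 + 2) = 1*12 = 12)
(m(-545, 150) - 492391)/(√(240129 - 19436) - 496166) = (12 - 492391)/(√(240129 - 19436) - 496166) = -492379/(√220693 - 496166) = -492379/(-496166 + √220693)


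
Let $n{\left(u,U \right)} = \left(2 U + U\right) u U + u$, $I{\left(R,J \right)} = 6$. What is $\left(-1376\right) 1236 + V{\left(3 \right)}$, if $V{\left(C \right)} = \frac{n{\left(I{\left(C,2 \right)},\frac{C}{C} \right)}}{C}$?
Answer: $-1700728$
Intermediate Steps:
$n{\left(u,U \right)} = u + 3 u U^{2}$ ($n{\left(u,U \right)} = 3 U u U + u = 3 u U^{2} + u = u + 3 u U^{2}$)
$V{\left(C \right)} = \frac{24}{C}$ ($V{\left(C \right)} = \frac{6 \left(1 + 3 \left(\frac{C}{C}\right)^{2}\right)}{C} = \frac{6 \left(1 + 3 \cdot 1^{2}\right)}{C} = \frac{6 \left(1 + 3 \cdot 1\right)}{C} = \frac{6 \left(1 + 3\right)}{C} = \frac{6 \cdot 4}{C} = \frac{24}{C}$)
$\left(-1376\right) 1236 + V{\left(3 \right)} = \left(-1376\right) 1236 + \frac{24}{3} = -1700736 + 24 \cdot \frac{1}{3} = -1700736 + 8 = -1700728$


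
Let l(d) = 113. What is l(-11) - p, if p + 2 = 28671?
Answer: -28556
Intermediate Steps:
p = 28669 (p = -2 + 28671 = 28669)
l(-11) - p = 113 - 1*28669 = 113 - 28669 = -28556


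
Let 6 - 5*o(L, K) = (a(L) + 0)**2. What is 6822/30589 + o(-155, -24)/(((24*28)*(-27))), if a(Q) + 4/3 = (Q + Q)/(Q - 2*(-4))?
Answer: 742781406611/3331428413040 ≈ 0.22296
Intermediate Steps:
a(Q) = -4/3 + 2*Q/(8 + Q) (a(Q) = -4/3 + (Q + Q)/(Q - 2*(-4)) = -4/3 + (2*Q)/(Q + 8) = -4/3 + (2*Q)/(8 + Q) = -4/3 + 2*Q/(8 + Q))
o(L, K) = 6/5 - 4*(-16 + L)**2/(45*(8 + L)**2) (o(L, K) = 6/5 - (2*(-16 + L)/(3*(8 + L)) + 0)**2/5 = 6/5 - 4*(-16 + L)**2/(9*(8 + L)**2)/5 = 6/5 - 4*(-16 + L)**2/(45*(8 + L)**2))
6822/30589 + o(-155, -24)/(((24*28)*(-27))) = 6822/30589 + (6/5 - 4*(-16 - 155)**2/(45*(8 - 155)**2))/(((24*28)*(-27))) = 6822*(1/30589) + (6/5 - 4/45*(-171)**2/(-147)**2)/((672*(-27))) = 6822/30589 + (6/5 - 4/45*29241*1/21609)/(-18144) = 6822/30589 + (6/5 - 1444/12005)*(-1/18144) = 6822/30589 + (12962/12005)*(-1/18144) = 6822/30589 - 6481/108909360 = 742781406611/3331428413040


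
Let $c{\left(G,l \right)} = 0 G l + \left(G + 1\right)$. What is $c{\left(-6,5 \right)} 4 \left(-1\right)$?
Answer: $20$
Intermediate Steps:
$c{\left(G,l \right)} = 1 + G$ ($c{\left(G,l \right)} = 0 l + \left(1 + G\right) = 0 + \left(1 + G\right) = 1 + G$)
$c{\left(-6,5 \right)} 4 \left(-1\right) = \left(1 - 6\right) 4 \left(-1\right) = \left(-5\right) 4 \left(-1\right) = \left(-20\right) \left(-1\right) = 20$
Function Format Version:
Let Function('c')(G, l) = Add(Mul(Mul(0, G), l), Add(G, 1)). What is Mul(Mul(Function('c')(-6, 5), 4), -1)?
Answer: 20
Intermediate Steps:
Function('c')(G, l) = Add(1, G) (Function('c')(G, l) = Add(Mul(0, l), Add(1, G)) = Add(0, Add(1, G)) = Add(1, G))
Mul(Mul(Function('c')(-6, 5), 4), -1) = Mul(Mul(Add(1, -6), 4), -1) = Mul(Mul(-5, 4), -1) = Mul(-20, -1) = 20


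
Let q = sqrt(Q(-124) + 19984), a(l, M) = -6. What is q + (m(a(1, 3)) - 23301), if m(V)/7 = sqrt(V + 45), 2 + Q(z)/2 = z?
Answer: -23301 + 2*sqrt(4933) + 7*sqrt(39) ≈ -23117.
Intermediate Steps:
Q(z) = -4 + 2*z
q = 2*sqrt(4933) (q = sqrt((-4 + 2*(-124)) + 19984) = sqrt((-4 - 248) + 19984) = sqrt(-252 + 19984) = sqrt(19732) = 2*sqrt(4933) ≈ 140.47)
m(V) = 7*sqrt(45 + V) (m(V) = 7*sqrt(V + 45) = 7*sqrt(45 + V))
q + (m(a(1, 3)) - 23301) = 2*sqrt(4933) + (7*sqrt(45 - 6) - 23301) = 2*sqrt(4933) + (7*sqrt(39) - 23301) = 2*sqrt(4933) + (-23301 + 7*sqrt(39)) = -23301 + 2*sqrt(4933) + 7*sqrt(39)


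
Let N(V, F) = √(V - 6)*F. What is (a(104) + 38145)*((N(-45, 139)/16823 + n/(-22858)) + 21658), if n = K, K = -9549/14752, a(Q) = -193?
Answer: 4330740639786461/5268769 + 5275328*I*√51/16823 ≈ 8.2196e+8 + 2239.4*I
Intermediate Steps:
N(V, F) = F*√(-6 + V) (N(V, F) = √(-6 + V)*F = F*√(-6 + V))
K = -9549/14752 (K = -9549*1/14752 = -9549/14752 ≈ -0.64730)
n = -9549/14752 ≈ -0.64730
(a(104) + 38145)*((N(-45, 139)/16823 + n/(-22858)) + 21658) = (-193 + 38145)*(((139*√(-6 - 45))/16823 - 9549/14752/(-22858)) + 21658) = 37952*(((139*√(-51))*(1/16823) - 9549/14752*(-1/22858)) + 21658) = 37952*(((139*(I*√51))*(1/16823) + 9549/337201216) + 21658) = 37952*(((139*I*√51)*(1/16823) + 9549/337201216) + 21658) = 37952*((139*I*√51/16823 + 9549/337201216) + 21658) = 37952*((9549/337201216 + 139*I*√51/16823) + 21658) = 37952*(7303103945677/337201216 + 139*I*√51/16823) = 4330740639786461/5268769 + 5275328*I*√51/16823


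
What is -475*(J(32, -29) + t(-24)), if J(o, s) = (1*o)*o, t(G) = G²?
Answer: -760000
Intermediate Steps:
J(o, s) = o² (J(o, s) = o*o = o²)
-475*(J(32, -29) + t(-24)) = -475*(32² + (-24)²) = -475*(1024 + 576) = -475*1600 = -760000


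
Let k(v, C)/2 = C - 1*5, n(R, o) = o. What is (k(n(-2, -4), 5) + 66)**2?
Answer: 4356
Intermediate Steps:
k(v, C) = -10 + 2*C (k(v, C) = 2*(C - 1*5) = 2*(C - 5) = 2*(-5 + C) = -10 + 2*C)
(k(n(-2, -4), 5) + 66)**2 = ((-10 + 2*5) + 66)**2 = ((-10 + 10) + 66)**2 = (0 + 66)**2 = 66**2 = 4356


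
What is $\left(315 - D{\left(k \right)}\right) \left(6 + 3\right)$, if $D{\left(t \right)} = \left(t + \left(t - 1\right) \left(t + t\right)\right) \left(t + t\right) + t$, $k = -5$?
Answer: $7830$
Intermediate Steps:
$D{\left(t \right)} = t + 2 t \left(t + 2 t \left(-1 + t\right)\right)$ ($D{\left(t \right)} = \left(t + \left(-1 + t\right) 2 t\right) 2 t + t = \left(t + 2 t \left(-1 + t\right)\right) 2 t + t = 2 t \left(t + 2 t \left(-1 + t\right)\right) + t = t + 2 t \left(t + 2 t \left(-1 + t\right)\right)$)
$\left(315 - D{\left(k \right)}\right) \left(6 + 3\right) = \left(315 - - 5 \left(1 - -10 + 4 \left(-5\right)^{2}\right)\right) \left(6 + 3\right) = \left(315 - - 5 \left(1 + 10 + 4 \cdot 25\right)\right) 9 = \left(315 - - 5 \left(1 + 10 + 100\right)\right) 9 = \left(315 - \left(-5\right) 111\right) 9 = \left(315 - -555\right) 9 = \left(315 + 555\right) 9 = 870 \cdot 9 = 7830$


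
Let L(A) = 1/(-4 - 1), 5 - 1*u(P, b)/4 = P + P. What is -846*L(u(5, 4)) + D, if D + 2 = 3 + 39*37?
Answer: 8066/5 ≈ 1613.2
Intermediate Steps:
u(P, b) = 20 - 8*P (u(P, b) = 20 - 4*(P + P) = 20 - 8*P)
L(A) = -1/5 (L(A) = 1/(-5) = -1/5)
D = 1444 (D = -2 + (3 + 39*37) = -2 + (3 + 1443) = -2 + 1446 = 1444)
-846*L(u(5, 4)) + D = -846*(-1/5) + 1444 = 846/5 + 1444 = 8066/5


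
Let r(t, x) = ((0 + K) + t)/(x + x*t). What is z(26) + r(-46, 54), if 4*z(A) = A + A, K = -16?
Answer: 15826/1215 ≈ 13.026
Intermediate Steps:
z(A) = A/2 (z(A) = (A + A)/4 = (2*A)/4 = A/2)
r(t, x) = (-16 + t)/(x + t*x) (r(t, x) = ((0 - 16) + t)/(x + x*t) = (-16 + t)/(x + t*x))
z(26) + r(-46, 54) = (1/2)*26 + (-16 - 46)/(54*(1 - 46)) = 13 + (1/54)*(-62)/(-45) = 13 + (1/54)*(-1/45)*(-62) = 13 + 31/1215 = 15826/1215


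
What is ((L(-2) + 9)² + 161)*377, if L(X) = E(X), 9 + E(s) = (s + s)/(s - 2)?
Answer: 61074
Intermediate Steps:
E(s) = -9 + 2*s/(-2 + s) (E(s) = -9 + (s + s)/(s - 2) = -9 + (2*s)/(-2 + s) = -9 + 2*s/(-2 + s))
L(X) = (18 - 7*X)/(-2 + X)
((L(-2) + 9)² + 161)*377 = (((18 - 7*(-2))/(-2 - 2) + 9)² + 161)*377 = (((18 + 14)/(-4) + 9)² + 161)*377 = ((-¼*32 + 9)² + 161)*377 = ((-8 + 9)² + 161)*377 = (1² + 161)*377 = (1 + 161)*377 = 162*377 = 61074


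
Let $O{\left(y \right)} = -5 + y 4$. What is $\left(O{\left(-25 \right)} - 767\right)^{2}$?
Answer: $760384$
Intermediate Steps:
$O{\left(y \right)} = -5 + 4 y$
$\left(O{\left(-25 \right)} - 767\right)^{2} = \left(\left(-5 + 4 \left(-25\right)\right) - 767\right)^{2} = \left(\left(-5 - 100\right) - 767\right)^{2} = \left(-105 - 767\right)^{2} = \left(-872\right)^{2} = 760384$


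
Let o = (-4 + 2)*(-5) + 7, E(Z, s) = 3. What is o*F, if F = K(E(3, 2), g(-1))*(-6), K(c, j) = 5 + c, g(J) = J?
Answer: -816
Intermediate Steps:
o = 17 (o = -2*(-5) + 7 = 10 + 7 = 17)
F = -48 (F = (5 + 3)*(-6) = 8*(-6) = -48)
o*F = 17*(-48) = -816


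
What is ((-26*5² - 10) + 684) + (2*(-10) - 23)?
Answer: -19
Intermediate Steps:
((-26*5² - 10) + 684) + (2*(-10) - 23) = ((-26*25 - 10) + 684) + (-20 - 23) = ((-650 - 10) + 684) - 43 = (-660 + 684) - 43 = 24 - 43 = -19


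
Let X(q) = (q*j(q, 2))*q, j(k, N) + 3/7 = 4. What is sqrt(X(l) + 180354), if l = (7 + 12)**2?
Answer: sqrt(31643521)/7 ≈ 803.61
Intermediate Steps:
j(k, N) = 25/7 (j(k, N) = -3/7 + 4 = 25/7)
l = 361 (l = 19**2 = 361)
X(q) = 25*q**2/7 (X(q) = (q*(25/7))*q = (25*q/7)*q = 25*q**2/7)
sqrt(X(l) + 180354) = sqrt((25/7)*361**2 + 180354) = sqrt((25/7)*130321 + 180354) = sqrt(3258025/7 + 180354) = sqrt(4520503/7) = sqrt(31643521)/7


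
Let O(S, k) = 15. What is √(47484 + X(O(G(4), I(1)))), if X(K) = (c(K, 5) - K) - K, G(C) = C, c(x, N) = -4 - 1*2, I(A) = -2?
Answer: 6*√1318 ≈ 217.83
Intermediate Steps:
c(x, N) = -6 (c(x, N) = -4 - 2 = -6)
X(K) = -6 - 2*K (X(K) = (-6 - K) - K = -6 - 2*K)
√(47484 + X(O(G(4), I(1)))) = √(47484 + (-6 - 2*15)) = √(47484 + (-6 - 30)) = √(47484 - 36) = √47448 = 6*√1318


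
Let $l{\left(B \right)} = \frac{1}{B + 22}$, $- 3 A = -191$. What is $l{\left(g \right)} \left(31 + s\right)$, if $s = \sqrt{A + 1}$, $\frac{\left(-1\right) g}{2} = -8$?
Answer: $\frac{31}{38} + \frac{\sqrt{582}}{114} \approx 1.0274$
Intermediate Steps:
$A = \frac{191}{3}$ ($A = \left(- \frac{1}{3}\right) \left(-191\right) = \frac{191}{3} \approx 63.667$)
$g = 16$ ($g = \left(-2\right) \left(-8\right) = 16$)
$s = \frac{\sqrt{582}}{3}$ ($s = \sqrt{\frac{191}{3} + 1} = \sqrt{\frac{194}{3}} = \frac{\sqrt{582}}{3} \approx 8.0416$)
$l{\left(B \right)} = \frac{1}{22 + B}$
$l{\left(g \right)} \left(31 + s\right) = \frac{31 + \frac{\sqrt{582}}{3}}{22 + 16} = \frac{31 + \frac{\sqrt{582}}{3}}{38} = \frac{31}{38} + \frac{\sqrt{582}}{114}$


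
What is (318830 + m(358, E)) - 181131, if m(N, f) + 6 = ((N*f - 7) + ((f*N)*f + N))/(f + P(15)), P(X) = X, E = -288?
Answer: 2666330/91 ≈ 29300.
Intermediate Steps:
m(N, f) = -6 + (-7 + N + N*f + N*f**2)/(15 + f) (m(N, f) = -6 + ((N*f - 7) + ((f*N)*f + N))/(f + 15) = -6 + ((-7 + N*f) + ((N*f)*f + N))/(15 + f) = -6 + ((-7 + N*f) + (N*f**2 + N))/(15 + f) = -6 + ((-7 + N*f) + (N + N*f**2))/(15 + f) = -6 + (-7 + N + N*f + N*f**2)/(15 + f))
(318830 + m(358, E)) - 181131 = (318830 + (-97 + 358 - 6*(-288) + 358*(-288) + 358*(-288)**2)/(15 - 288)) - 181131 = (318830 + (-97 + 358 + 1728 - 103104 + 358*82944)/(-273)) - 181131 = (318830 - (-97 + 358 + 1728 - 103104 + 29693952)/273) - 181131 = (318830 - 1/273*29592837) - 181131 = (318830 - 9864279/91) - 181131 = 19149251/91 - 181131 = 2666330/91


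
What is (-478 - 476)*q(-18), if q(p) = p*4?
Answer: 68688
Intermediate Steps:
q(p) = 4*p
(-478 - 476)*q(-18) = (-478 - 476)*(4*(-18)) = -954*(-72) = 68688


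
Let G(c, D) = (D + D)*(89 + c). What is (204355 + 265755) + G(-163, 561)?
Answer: 387082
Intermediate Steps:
G(c, D) = 2*D*(89 + c) (G(c, D) = (2*D)*(89 + c) = 2*D*(89 + c))
(204355 + 265755) + G(-163, 561) = (204355 + 265755) + 2*561*(89 - 163) = 470110 + 2*561*(-74) = 470110 - 83028 = 387082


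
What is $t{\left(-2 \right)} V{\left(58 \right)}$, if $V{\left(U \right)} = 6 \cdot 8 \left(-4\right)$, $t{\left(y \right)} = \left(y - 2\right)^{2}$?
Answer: $-3072$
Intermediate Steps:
$t{\left(y \right)} = \left(-2 + y\right)^{2}$
$V{\left(U \right)} = -192$ ($V{\left(U \right)} = 6 \left(-32\right) = -192$)
$t{\left(-2 \right)} V{\left(58 \right)} = \left(-2 - 2\right)^{2} \left(-192\right) = \left(-4\right)^{2} \left(-192\right) = 16 \left(-192\right) = -3072$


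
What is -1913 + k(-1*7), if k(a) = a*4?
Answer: -1941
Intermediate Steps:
k(a) = 4*a
-1913 + k(-1*7) = -1913 + 4*(-1*7) = -1913 + 4*(-7) = -1913 - 28 = -1941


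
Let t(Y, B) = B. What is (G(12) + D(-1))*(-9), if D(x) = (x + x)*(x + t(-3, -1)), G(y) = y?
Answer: -144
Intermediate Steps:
D(x) = 2*x*(-1 + x) (D(x) = (x + x)*(x - 1) = (2*x)*(-1 + x) = 2*x*(-1 + x))
(G(12) + D(-1))*(-9) = (12 + 2*(-1)*(-1 - 1))*(-9) = (12 + 2*(-1)*(-2))*(-9) = (12 + 4)*(-9) = 16*(-9) = -144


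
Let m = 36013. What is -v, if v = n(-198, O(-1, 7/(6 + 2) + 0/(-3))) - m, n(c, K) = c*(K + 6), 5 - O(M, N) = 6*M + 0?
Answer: 39379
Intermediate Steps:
O(M, N) = 5 - 6*M (O(M, N) = 5 - (6*M + 0) = 5 - 6*M)
n(c, K) = c*(6 + K)
v = -39379 (v = -198*(6 + (5 - 6*(-1))) - 1*36013 = -198*(6 + (5 + 6)) - 36013 = -198*(6 + 11) - 36013 = -198*17 - 36013 = -3366 - 36013 = -39379)
-v = -1*(-39379) = 39379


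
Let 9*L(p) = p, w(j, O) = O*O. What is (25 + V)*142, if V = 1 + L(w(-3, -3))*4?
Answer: 4260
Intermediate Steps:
w(j, O) = O²
L(p) = p/9
V = 5 (V = 1 + ((⅑)*(-3)²)*4 = 1 + ((⅑)*9)*4 = 1 + 1*4 = 1 + 4 = 5)
(25 + V)*142 = (25 + 5)*142 = 30*142 = 4260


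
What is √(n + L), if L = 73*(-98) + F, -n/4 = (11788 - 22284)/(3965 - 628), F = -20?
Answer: I*√79746471398/3337 ≈ 84.625*I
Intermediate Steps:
n = 41984/3337 (n = -4*(11788 - 22284)/(3965 - 628) = -(-41984)/3337 = -4*(-10496/3337) = 41984/3337 ≈ 12.581)
L = -7174 (L = 73*(-98) - 20 = -7154 - 20 = -7174)
√(n + L) = √(41984/3337 - 7174) = √(-23897654/3337) = I*√79746471398/3337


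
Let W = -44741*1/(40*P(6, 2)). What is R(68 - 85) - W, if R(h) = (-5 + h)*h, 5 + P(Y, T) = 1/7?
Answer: 195453/1360 ≈ 143.72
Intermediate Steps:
P(Y, T) = -34/7 (P(Y, T) = -5 + 1/7 = -5 + ⅐ = -34/7)
R(h) = h*(-5 + h)
W = 313187/1360 (W = -44741/((-34/7*40)) = -44741/(-1360/7) = -44741*(-7/1360) = 313187/1360 ≈ 230.28)
R(68 - 85) - W = (68 - 85)*(-5 + (68 - 85)) - 1*313187/1360 = -17*(-5 - 17) - 313187/1360 = -17*(-22) - 313187/1360 = 374 - 313187/1360 = 195453/1360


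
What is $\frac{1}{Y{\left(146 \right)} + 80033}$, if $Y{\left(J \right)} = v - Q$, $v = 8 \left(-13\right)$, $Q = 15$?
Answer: $\frac{1}{79914} \approx 1.2513 \cdot 10^{-5}$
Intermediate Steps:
$v = -104$
$Y{\left(J \right)} = -119$ ($Y{\left(J \right)} = -104 - 15 = -119$)
$\frac{1}{Y{\left(146 \right)} + 80033} = \frac{1}{-119 + 80033} = \frac{1}{79914}$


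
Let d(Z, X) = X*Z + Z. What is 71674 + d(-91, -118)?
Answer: 82321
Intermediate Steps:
d(Z, X) = Z + X*Z
71674 + d(-91, -118) = 71674 - 91*(1 - 118) = 71674 - 91*(-117) = 71674 + 10647 = 82321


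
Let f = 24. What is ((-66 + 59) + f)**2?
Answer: 289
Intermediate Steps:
((-66 + 59) + f)**2 = ((-66 + 59) + 24)**2 = (-7 + 24)**2 = 17**2 = 289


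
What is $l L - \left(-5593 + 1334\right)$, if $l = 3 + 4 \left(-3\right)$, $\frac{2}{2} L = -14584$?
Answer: $135515$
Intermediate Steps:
$L = -14584$
$l = -9$ ($l = 3 - 12 = -9$)
$l L - \left(-5593 + 1334\right) = \left(-9\right) \left(-14584\right) - \left(-5593 + 1334\right) = 131256 - -4259 = 131256 + 4259 = 135515$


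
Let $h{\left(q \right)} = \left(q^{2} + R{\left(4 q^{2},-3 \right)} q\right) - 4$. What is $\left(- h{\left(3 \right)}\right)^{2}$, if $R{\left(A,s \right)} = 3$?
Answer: $196$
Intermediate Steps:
$h{\left(q \right)} = -4 + q^{2} + 3 q$ ($h{\left(q \right)} = \left(q^{2} + 3 q\right) - 4 = -4 + q^{2} + 3 q$)
$\left(- h{\left(3 \right)}\right)^{2} = \left(- (-4 + 3^{2} + 3 \cdot 3)\right)^{2} = \left(- (-4 + 9 + 9)\right)^{2} = \left(\left(-1\right) 14\right)^{2} = \left(-14\right)^{2} = 196$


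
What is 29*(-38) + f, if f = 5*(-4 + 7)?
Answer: -1087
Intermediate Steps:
f = 15 (f = 5*3 = 15)
29*(-38) + f = 29*(-38) + 15 = -1102 + 15 = -1087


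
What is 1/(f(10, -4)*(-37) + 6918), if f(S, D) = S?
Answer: 1/6548 ≈ 0.00015272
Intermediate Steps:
1/(f(10, -4)*(-37) + 6918) = 1/(10*(-37) + 6918) = 1/(-370 + 6918) = 1/6548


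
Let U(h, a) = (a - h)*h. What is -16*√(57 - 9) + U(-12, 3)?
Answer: -180 - 64*√3 ≈ -290.85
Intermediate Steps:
U(h, a) = h*(a - h)
-16*√(57 - 9) + U(-12, 3) = -16*√(57 - 9) - 12*(3 - 1*(-12)) = -64*√3 - 12*(3 + 12) = -64*√3 - 12*15 = -64*√3 - 180 = -180 - 64*√3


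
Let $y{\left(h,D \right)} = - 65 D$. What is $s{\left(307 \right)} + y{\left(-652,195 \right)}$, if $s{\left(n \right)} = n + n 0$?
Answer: $-12368$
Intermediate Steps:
$s{\left(n \right)} = n$ ($s{\left(n \right)} = n + 0 = n$)
$s{\left(307 \right)} + y{\left(-652,195 \right)} = 307 - 12675 = -12368$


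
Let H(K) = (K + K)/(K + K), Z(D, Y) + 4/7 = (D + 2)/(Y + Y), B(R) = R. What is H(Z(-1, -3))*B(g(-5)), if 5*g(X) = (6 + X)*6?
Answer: 6/5 ≈ 1.2000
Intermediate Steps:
g(X) = 36/5 + 6*X/5 (g(X) = ((6 + X)*6)/5 = (36 + 6*X)/5 = 36/5 + 6*X/5)
Z(D, Y) = -4/7 + (2 + D)/(2*Y) (Z(D, Y) = -4/7 + (D + 2)/(Y + Y) = -4/7 + (2 + D)/((2*Y)) = -4/7 + (2 + D)*(1/(2*Y)) = -4/7 + (2 + D)/(2*Y))
H(K) = 1 (H(K) = (2*K)/((2*K)) = (2*K)*(1/(2*K)) = 1)
H(Z(-1, -3))*B(g(-5)) = 1*(36/5 + (6/5)*(-5)) = 1*(36/5 - 6) = 1*(6/5) = 6/5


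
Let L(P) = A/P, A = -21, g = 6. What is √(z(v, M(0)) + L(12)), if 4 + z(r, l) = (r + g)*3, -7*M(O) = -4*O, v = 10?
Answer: 13/2 ≈ 6.5000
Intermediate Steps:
M(O) = 4*O/7 (M(O) = -(-4)*O/7 = 4*O/7)
z(r, l) = 14 + 3*r (z(r, l) = -4 + (r + 6)*3 = -4 + (6 + r)*3 = -4 + (18 + 3*r) = 14 + 3*r)
L(P) = -21/P
√(z(v, M(0)) + L(12)) = √((14 + 3*10) - 21/12) = √((14 + 30) - 21*1/12) = √(44 - 7/4) = √(169/4) = 13/2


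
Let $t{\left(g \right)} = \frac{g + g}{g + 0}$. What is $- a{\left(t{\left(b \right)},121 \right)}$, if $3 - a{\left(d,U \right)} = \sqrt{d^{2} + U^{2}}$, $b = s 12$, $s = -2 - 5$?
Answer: $-3 + \sqrt{14645} \approx 118.02$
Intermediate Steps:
$s = -7$
$b = -84$ ($b = \left(-7\right) 12 = -84$)
$t{\left(g \right)} = 2$ ($t{\left(g \right)} = \frac{2 g}{g} = 2$)
$a{\left(d,U \right)} = 3 - \sqrt{U^{2} + d^{2}}$ ($a{\left(d,U \right)} = 3 - \sqrt{d^{2} + U^{2}} = 3 - \sqrt{U^{2} + d^{2}}$)
$- a{\left(t{\left(b \right)},121 \right)} = - (3 - \sqrt{121^{2} + 2^{2}}) = - (3 - \sqrt{14641 + 4}) = - (3 - \sqrt{14645}) = -3 + \sqrt{14645}$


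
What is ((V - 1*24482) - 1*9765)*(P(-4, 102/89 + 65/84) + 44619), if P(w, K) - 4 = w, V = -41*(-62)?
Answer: -1414645395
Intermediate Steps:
V = 2542
P(w, K) = 4 + w
((V - 1*24482) - 1*9765)*(P(-4, 102/89 + 65/84) + 44619) = ((2542 - 1*24482) - 1*9765)*((4 - 4) + 44619) = ((2542 - 24482) - 9765)*(0 + 44619) = (-21940 - 9765)*44619 = -31705*44619 = -1414645395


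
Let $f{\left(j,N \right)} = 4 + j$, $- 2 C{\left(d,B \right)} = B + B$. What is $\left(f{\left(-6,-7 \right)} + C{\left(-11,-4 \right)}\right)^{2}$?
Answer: $4$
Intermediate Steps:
$C{\left(d,B \right)} = - B$ ($C{\left(d,B \right)} = - \frac{B + B}{2} = - \frac{2 B}{2} = - B$)
$\left(f{\left(-6,-7 \right)} + C{\left(-11,-4 \right)}\right)^{2} = \left(\left(4 - 6\right) - -4\right)^{2} = \left(-2 + 4\right)^{2} = 2^{2} = 4$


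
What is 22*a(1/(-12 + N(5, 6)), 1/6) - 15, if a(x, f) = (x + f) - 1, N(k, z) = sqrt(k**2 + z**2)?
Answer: -9092/249 - 22*sqrt(61)/83 ≈ -38.584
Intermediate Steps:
a(x, f) = -1 + f + x (a(x, f) = (f + x) - 1 = -1 + f + x)
22*a(1/(-12 + N(5, 6)), 1/6) - 15 = 22*(-1 + 1/6 + 1/(-12 + sqrt(5**2 + 6**2))) - 15 = 22*(-1 + 1*(1/6) + 1/(-12 + sqrt(25 + 36))) - 15 = 22*(-1 + 1/6 + 1/(-12 + sqrt(61))) - 15 = 22*(-5/6 + 1/(-12 + sqrt(61))) - 15 = (-55/3 + 22/(-12 + sqrt(61))) - 15 = -100/3 + 22/(-12 + sqrt(61))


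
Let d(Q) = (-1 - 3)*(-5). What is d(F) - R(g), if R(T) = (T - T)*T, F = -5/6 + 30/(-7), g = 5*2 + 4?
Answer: 20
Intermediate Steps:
g = 14 (g = 10 + 4 = 14)
F = -215/42 (F = -5*⅙ + 30*(-⅐) = -⅚ - 30/7 = -215/42 ≈ -5.1190)
d(Q) = 20 (d(Q) = -4*(-5) = 20)
R(T) = 0 (R(T) = 0*T = 0)
d(F) - R(g) = 20 - 1*0 = 20 + 0 = 20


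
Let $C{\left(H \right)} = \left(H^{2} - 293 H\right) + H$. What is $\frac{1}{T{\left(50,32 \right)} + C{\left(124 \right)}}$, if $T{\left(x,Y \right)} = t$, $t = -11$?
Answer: $- \frac{1}{20843} \approx -4.7978 \cdot 10^{-5}$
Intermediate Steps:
$T{\left(x,Y \right)} = -11$
$C{\left(H \right)} = H^{2} - 292 H$
$\frac{1}{T{\left(50,32 \right)} + C{\left(124 \right)}} = \frac{1}{-11 + 124 \left(-292 + 124\right)} = \frac{1}{-11 + 124 \left(-168\right)} = \frac{1}{-11 - 20832} = \frac{1}{-20843} = - \frac{1}{20843}$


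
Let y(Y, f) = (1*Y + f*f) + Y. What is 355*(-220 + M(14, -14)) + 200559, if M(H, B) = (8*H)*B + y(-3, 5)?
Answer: -427436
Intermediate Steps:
y(Y, f) = f² + 2*Y (y(Y, f) = (Y + f²) + Y = f² + 2*Y)
M(H, B) = 19 + 8*B*H (M(H, B) = (8*H)*B + (5² + 2*(-3)) = 8*B*H + (25 - 6) = 8*B*H + 19 = 19 + 8*B*H)
355*(-220 + M(14, -14)) + 200559 = 355*(-220 + (19 + 8*(-14)*14)) + 200559 = 355*(-220 + (19 - 1568)) + 200559 = 355*(-220 - 1549) + 200559 = 355*(-1769) + 200559 = -627995 + 200559 = -427436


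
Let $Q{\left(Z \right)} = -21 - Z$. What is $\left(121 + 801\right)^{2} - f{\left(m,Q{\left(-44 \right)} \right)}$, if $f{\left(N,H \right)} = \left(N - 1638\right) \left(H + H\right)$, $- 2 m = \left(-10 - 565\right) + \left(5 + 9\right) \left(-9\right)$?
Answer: $909309$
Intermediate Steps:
$m = \frac{701}{2}$ ($m = - \frac{\left(-10 - 565\right) + \left(5 + 9\right) \left(-9\right)}{2} = - \frac{-575 + 14 \left(-9\right)}{2} = - \frac{-575 - 126}{2} = \left(- \frac{1}{2}\right) \left(-701\right) = \frac{701}{2} \approx 350.5$)
$f{\left(N,H \right)} = 2 H \left(-1638 + N\right)$ ($f{\left(N,H \right)} = \left(-1638 + N\right) 2 H = 2 H \left(-1638 + N\right)$)
$\left(121 + 801\right)^{2} - f{\left(m,Q{\left(-44 \right)} \right)} = \left(121 + 801\right)^{2} - 2 \left(-21 - -44\right) \left(-1638 + \frac{701}{2}\right) = 922^{2} - 2 \left(-21 + 44\right) \left(- \frac{2575}{2}\right) = 850084 - 2 \cdot 23 \left(- \frac{2575}{2}\right) = 850084 - -59225 = 850084 + 59225 = 909309$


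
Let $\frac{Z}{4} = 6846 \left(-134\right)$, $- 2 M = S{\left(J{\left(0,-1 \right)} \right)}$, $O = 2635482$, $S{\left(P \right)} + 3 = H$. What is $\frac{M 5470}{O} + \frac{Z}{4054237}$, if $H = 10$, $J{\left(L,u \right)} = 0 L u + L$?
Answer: $- \frac{145498561271}{159475651302} \approx -0.91236$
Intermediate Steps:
$J{\left(L,u \right)} = L$ ($J{\left(L,u \right)} = 0 u + L = 0 + L = L$)
$S{\left(P \right)} = 7$ ($S{\left(P \right)} = -3 + 10 = 7$)
$M = - \frac{7}{2}$ ($M = \left(- \frac{1}{2}\right) 7 = - \frac{7}{2} \approx -3.5$)
$Z = -3669456$ ($Z = 4 \cdot 6846 \left(-134\right) = 4 \left(-917364\right) = -3669456$)
$\frac{M 5470}{O} + \frac{Z}{4054237} = \frac{\left(- \frac{7}{2}\right) 5470}{2635482} - \frac{3669456}{4054237} = \left(-19145\right) \frac{1}{2635482} - \frac{54768}{60511} = - \frac{19145}{2635482} - \frac{54768}{60511} = - \frac{145498561271}{159475651302}$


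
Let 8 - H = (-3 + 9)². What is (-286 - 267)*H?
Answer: 15484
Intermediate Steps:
H = -28 (H = 8 - (-3 + 9)² = 8 - 1*6² = 8 - 1*36 = 8 - 36 = -28)
(-286 - 267)*H = (-286 - 267)*(-28) = -553*(-28) = 15484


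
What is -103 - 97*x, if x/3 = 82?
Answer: -23965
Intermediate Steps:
x = 246 (x = 3*82 = 246)
-103 - 97*x = -103 - 97*246 = -103 - 23862 = -23965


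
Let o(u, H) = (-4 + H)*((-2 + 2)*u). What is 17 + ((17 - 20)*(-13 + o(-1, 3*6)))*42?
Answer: 1655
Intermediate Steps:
o(u, H) = 0 (o(u, H) = (-4 + H)*(0*u) = (-4 + H)*0 = 0)
17 + ((17 - 20)*(-13 + o(-1, 3*6)))*42 = 17 + ((17 - 20)*(-13 + 0))*42 = 17 - 3*(-13)*42 = 17 + 39*42 = 17 + 1638 = 1655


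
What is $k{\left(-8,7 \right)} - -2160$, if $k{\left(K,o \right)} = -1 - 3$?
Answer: $2156$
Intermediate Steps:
$k{\left(K,o \right)} = -4$
$k{\left(-8,7 \right)} - -2160 = -4 - -2160 = -4 + 2160 = 2156$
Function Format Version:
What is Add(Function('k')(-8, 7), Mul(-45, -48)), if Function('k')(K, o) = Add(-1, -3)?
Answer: 2156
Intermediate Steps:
Function('k')(K, o) = -4
Add(Function('k')(-8, 7), Mul(-45, -48)) = Add(-4, Mul(-45, -48)) = Add(-4, 2160) = 2156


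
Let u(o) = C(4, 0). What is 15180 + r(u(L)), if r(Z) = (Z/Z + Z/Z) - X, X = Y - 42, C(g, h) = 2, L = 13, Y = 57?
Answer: 15167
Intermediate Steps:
u(o) = 2
X = 15 (X = 57 - 42 = 15)
r(Z) = -13 (r(Z) = (Z/Z + Z/Z) - 1*15 = (1 + 1) - 15 = 2 - 15 = -13)
15180 + r(u(L)) = 15180 - 13 = 15167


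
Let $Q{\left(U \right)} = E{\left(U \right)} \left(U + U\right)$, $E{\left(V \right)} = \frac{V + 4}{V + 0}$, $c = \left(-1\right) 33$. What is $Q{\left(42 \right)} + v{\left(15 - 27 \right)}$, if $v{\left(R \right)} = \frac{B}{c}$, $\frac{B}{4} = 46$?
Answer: $\frac{2852}{33} \approx 86.424$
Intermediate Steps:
$B = 184$ ($B = 4 \cdot 46 = 184$)
$c = -33$
$v{\left(R \right)} = - \frac{184}{33}$ ($v{\left(R \right)} = \frac{184}{-33} = 184 \left(- \frac{1}{33}\right) = - \frac{184}{33}$)
$E{\left(V \right)} = \frac{4 + V}{V}$
$Q{\left(U \right)} = 8 + 2 U$ ($Q{\left(U \right)} = \frac{4 + U}{U} \left(U + U\right) = \frac{4 + U}{U} 2 U = 8 + 2 U$)
$Q{\left(42 \right)} + v{\left(15 - 27 \right)} = \left(8 + 2 \cdot 42\right) - \frac{184}{33} = \left(8 + 84\right) - \frac{184}{33} = 92 - \frac{184}{33} = \frac{2852}{33}$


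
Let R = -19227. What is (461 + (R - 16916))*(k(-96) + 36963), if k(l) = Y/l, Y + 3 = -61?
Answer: -1318937554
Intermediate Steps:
Y = -64 (Y = -3 - 61 = -64)
k(l) = -64/l
(461 + (R - 16916))*(k(-96) + 36963) = (461 + (-19227 - 16916))*(-64/(-96) + 36963) = (461 - 36143)*(-64*(-1/96) + 36963) = -35682*(⅔ + 36963) = -35682*110891/3 = -1318937554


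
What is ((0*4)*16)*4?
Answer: 0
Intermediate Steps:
((0*4)*16)*4 = (0*16)*4 = 0*4 = 0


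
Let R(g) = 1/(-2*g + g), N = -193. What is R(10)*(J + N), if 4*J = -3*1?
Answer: 155/8 ≈ 19.375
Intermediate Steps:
J = -3/4 (J = (-3*1)/4 = (1/4)*(-3) = -3/4 ≈ -0.75000)
R(g) = -1/g (R(g) = 1/(-g) = -1/g)
R(10)*(J + N) = (-1/10)*(-3/4 - 193) = -1*1/10*(-775/4) = -1/10*(-775/4) = 155/8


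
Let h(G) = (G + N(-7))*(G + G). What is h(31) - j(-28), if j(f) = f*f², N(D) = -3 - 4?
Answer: 23440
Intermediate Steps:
N(D) = -7
j(f) = f³
h(G) = 2*G*(-7 + G) (h(G) = (G - 7)*(G + G) = (-7 + G)*(2*G) = 2*G*(-7 + G))
h(31) - j(-28) = 2*31*(-7 + 31) - 1*(-28)³ = 2*31*24 - 1*(-21952) = 1488 + 21952 = 23440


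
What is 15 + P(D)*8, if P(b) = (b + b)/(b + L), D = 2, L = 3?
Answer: 107/5 ≈ 21.400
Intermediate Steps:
P(b) = 2*b/(3 + b) (P(b) = (b + b)/(b + 3) = (2*b)/(3 + b) = 2*b/(3 + b))
15 + P(D)*8 = 15 + (2*2/(3 + 2))*8 = 15 + (2*2/5)*8 = 15 + (2*2*(⅕))*8 = 15 + (⅘)*8 = 15 + 32/5 = 107/5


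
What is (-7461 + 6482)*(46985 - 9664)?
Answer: -36537259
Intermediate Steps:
(-7461 + 6482)*(46985 - 9664) = -979*37321 = -36537259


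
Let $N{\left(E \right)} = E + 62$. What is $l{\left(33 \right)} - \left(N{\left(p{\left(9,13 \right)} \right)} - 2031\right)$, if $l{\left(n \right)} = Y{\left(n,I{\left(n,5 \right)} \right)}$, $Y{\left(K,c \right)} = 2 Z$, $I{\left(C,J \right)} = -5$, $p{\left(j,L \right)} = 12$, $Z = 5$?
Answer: $1967$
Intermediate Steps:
$Y{\left(K,c \right)} = 10$ ($Y{\left(K,c \right)} = 2 \cdot 5 = 10$)
$N{\left(E \right)} = 62 + E$
$l{\left(n \right)} = 10$
$l{\left(33 \right)} - \left(N{\left(p{\left(9,13 \right)} \right)} - 2031\right) = 10 - \left(\left(62 + 12\right) - 2031\right) = 10 - \left(74 - 2031\right) = 10 - -1957 = 10 + 1957 = 1967$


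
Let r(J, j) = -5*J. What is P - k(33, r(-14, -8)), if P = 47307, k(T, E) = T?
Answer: 47274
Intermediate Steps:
P - k(33, r(-14, -8)) = 47307 - 1*33 = 47307 - 33 = 47274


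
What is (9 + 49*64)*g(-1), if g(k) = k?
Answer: -3145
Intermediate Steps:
(9 + 49*64)*g(-1) = (9 + 49*64)*(-1) = (9 + 3136)*(-1) = 3145*(-1) = -3145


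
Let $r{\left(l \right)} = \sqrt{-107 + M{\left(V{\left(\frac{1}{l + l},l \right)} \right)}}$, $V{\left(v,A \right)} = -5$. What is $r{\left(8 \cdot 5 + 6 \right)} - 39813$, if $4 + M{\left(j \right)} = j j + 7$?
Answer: $-39813 + i \sqrt{79} \approx -39813.0 + 8.8882 i$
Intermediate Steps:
$M{\left(j \right)} = 3 + j^{2}$ ($M{\left(j \right)} = -4 + \left(j j + 7\right) = -4 + \left(j^{2} + 7\right) = -4 + \left(7 + j^{2}\right) = 3 + j^{2}$)
$r{\left(l \right)} = i \sqrt{79}$ ($r{\left(l \right)} = \sqrt{-107 + \left(3 + \left(-5\right)^{2}\right)} = \sqrt{-107 + \left(3 + 25\right)} = \sqrt{-107 + 28} = \sqrt{-79} = i \sqrt{79}$)
$r{\left(8 \cdot 5 + 6 \right)} - 39813 = i \sqrt{79} - 39813 = -39813 + i \sqrt{79}$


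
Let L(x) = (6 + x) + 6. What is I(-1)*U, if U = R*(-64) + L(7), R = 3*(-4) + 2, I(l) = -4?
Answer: -2636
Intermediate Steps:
L(x) = 12 + x
R = -10 (R = -12 + 2 = -10)
U = 659 (U = -10*(-64) + (12 + 7) = 640 + 19 = 659)
I(-1)*U = -4*659 = -2636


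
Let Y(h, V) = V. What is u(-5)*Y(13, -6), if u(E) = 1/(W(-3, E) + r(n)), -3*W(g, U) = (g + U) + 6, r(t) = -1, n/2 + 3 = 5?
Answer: 18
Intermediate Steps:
n = 4 (n = -6 + 2*5 = -6 + 10 = 4)
W(g, U) = -2 - U/3 - g/3 (W(g, U) = -((g + U) + 6)/3 = -((U + g) + 6)/3 = -(6 + U + g)/3 = -2 - U/3 - g/3)
u(E) = 1/(-2 - E/3) (u(E) = 1/((-2 - E/3 - ⅓*(-3)) - 1) = 1/((-2 - E/3 + 1) - 1) = 1/((-1 - E/3) - 1) = 1/(-2 - E/3))
u(-5)*Y(13, -6) = -3/(6 - 5)*(-6) = -3/1*(-6) = -3*1*(-6) = -3*(-6) = 18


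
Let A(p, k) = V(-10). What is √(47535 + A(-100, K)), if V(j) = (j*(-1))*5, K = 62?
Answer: √47585 ≈ 218.14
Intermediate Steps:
V(j) = -5*j (V(j) = -j*5 = -5*j)
A(p, k) = 50 (A(p, k) = -5*(-10) = 50)
√(47535 + A(-100, K)) = √(47535 + 50) = √47585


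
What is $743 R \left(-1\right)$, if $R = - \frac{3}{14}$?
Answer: $\frac{2229}{14} \approx 159.21$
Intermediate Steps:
$R = - \frac{3}{14} \approx -0.21429$
$743 R \left(-1\right) = 743 \left(\left(- \frac{3}{14}\right) \left(-1\right)\right) = 743 \cdot \frac{3}{14} = \frac{2229}{14}$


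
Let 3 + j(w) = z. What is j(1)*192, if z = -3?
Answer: -1152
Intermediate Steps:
j(w) = -6 (j(w) = -3 - 3 = -6)
j(1)*192 = -6*192 = -1152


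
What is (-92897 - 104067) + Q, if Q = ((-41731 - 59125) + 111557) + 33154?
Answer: -153109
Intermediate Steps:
Q = 43855 (Q = (-100856 + 111557) + 33154 = 10701 + 33154 = 43855)
(-92897 - 104067) + Q = (-92897 - 104067) + 43855 = -196964 + 43855 = -153109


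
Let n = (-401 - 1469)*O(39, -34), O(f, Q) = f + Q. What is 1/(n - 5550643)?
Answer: -1/5559993 ≈ -1.7986e-7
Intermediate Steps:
O(f, Q) = Q + f
n = -9350 (n = (-401 - 1469)*(-34 + 39) = -1870*5 = -9350)
1/(n - 5550643) = 1/(-9350 - 5550643) = 1/(-5559993) = -1/5559993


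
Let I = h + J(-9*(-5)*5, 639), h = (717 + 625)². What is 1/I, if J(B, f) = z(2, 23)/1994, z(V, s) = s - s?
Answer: 1/1800964 ≈ 5.5526e-7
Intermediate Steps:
z(V, s) = 0
h = 1800964 (h = 1342² = 1800964)
J(B, f) = 0 (J(B, f) = 0/1994 = 0*(1/1994) = 0)
I = 1800964 (I = 1800964 + 0 = 1800964)
1/I = 1/1800964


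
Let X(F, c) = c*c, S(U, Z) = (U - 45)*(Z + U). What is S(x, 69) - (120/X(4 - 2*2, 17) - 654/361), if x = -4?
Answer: -332142179/104329 ≈ -3183.6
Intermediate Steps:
S(U, Z) = (-45 + U)*(U + Z)
X(F, c) = c**2
S(x, 69) - (120/X(4 - 2*2, 17) - 654/361) = ((-4)**2 - 45*(-4) - 45*69 - 4*69) - (120/(17**2) - 654/361) = (16 + 180 - 3105 - 276) - (120/289 - 654*1/361) = -3185 - (120*(1/289) - 654/361) = -3185 - (120/289 - 654/361) = -3185 - 1*(-145686/104329) = -3185 + 145686/104329 = -332142179/104329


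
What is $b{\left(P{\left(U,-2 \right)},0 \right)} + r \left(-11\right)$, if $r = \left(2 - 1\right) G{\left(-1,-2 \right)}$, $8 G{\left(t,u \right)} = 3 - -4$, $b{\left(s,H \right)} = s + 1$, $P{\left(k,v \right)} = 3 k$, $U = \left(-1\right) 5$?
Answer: $- \frac{189}{8} \approx -23.625$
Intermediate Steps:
$U = -5$
$b{\left(s,H \right)} = 1 + s$
$G{\left(t,u \right)} = \frac{7}{8}$ ($G{\left(t,u \right)} = \frac{3 - -4}{8} = \frac{3 + 4}{8} = \frac{1}{8} \cdot 7 = \frac{7}{8}$)
$r = \frac{7}{8}$ ($r = \left(2 - 1\right) \frac{7}{8} = 1 \cdot \frac{7}{8} = \frac{7}{8} \approx 0.875$)
$b{\left(P{\left(U,-2 \right)},0 \right)} + r \left(-11\right) = \left(1 + 3 \left(-5\right)\right) + \frac{7}{8} \left(-11\right) = \left(1 - 15\right) - \frac{77}{8} = -14 - \frac{77}{8} = - \frac{189}{8}$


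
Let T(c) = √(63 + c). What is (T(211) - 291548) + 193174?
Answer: -98374 + √274 ≈ -98358.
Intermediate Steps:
(T(211) - 291548) + 193174 = (√(63 + 211) - 291548) + 193174 = (√274 - 291548) + 193174 = (-291548 + √274) + 193174 = -98374 + √274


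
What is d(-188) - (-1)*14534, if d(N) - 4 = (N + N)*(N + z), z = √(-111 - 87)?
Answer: 85226 - 1128*I*√22 ≈ 85226.0 - 5290.8*I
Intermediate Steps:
z = 3*I*√22 (z = √(-198) = 3*I*√22 ≈ 14.071*I)
d(N) = 4 + 2*N*(N + 3*I*√22) (d(N) = 4 + (N + N)*(N + 3*I*√22) = 4 + (2*N)*(N + 3*I*√22) = 4 + 2*N*(N + 3*I*√22))
d(-188) - (-1)*14534 = (4 + 2*(-188)² + 6*I*(-188)*√22) - (-1)*14534 = (4 + 2*35344 - 1128*I*√22) - 1*(-14534) = (4 + 70688 - 1128*I*√22) + 14534 = (70692 - 1128*I*√22) + 14534 = 85226 - 1128*I*√22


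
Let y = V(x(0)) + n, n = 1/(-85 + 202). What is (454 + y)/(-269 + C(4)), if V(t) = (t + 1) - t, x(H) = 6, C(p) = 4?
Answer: -53236/31005 ≈ -1.7170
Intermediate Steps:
V(t) = 1 (V(t) = (1 + t) - t = 1)
n = 1/117 ≈ 0.0085470
y = 118/117 (y = 1 + 1/117 = 118/117 ≈ 1.0085)
(454 + y)/(-269 + C(4)) = (454 + 118/117)/(-269 + 4) = (53236/117)/(-265) = (53236/117)*(-1/265) = -53236/31005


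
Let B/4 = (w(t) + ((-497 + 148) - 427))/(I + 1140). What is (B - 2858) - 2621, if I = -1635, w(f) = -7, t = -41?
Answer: -300997/55 ≈ -5472.7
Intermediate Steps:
B = 348/55 (B = 4*((-7 + ((-497 + 148) - 427))/(-1635 + 1140)) = 4*((-7 + (-349 - 427))/(-495)) = 4*((-7 - 776)*(-1/495)) = 4*(-783*(-1/495)) = 4*(87/55) = 348/55 ≈ 6.3273)
(B - 2858) - 2621 = (348/55 - 2858) - 2621 = -156842/55 - 2621 = -300997/55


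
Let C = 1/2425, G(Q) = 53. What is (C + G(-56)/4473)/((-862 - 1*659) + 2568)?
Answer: 132998/11356835175 ≈ 1.1711e-5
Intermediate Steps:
C = 1/2425 ≈ 0.00041237
(C + G(-56)/4473)/((-862 - 1*659) + 2568) = (1/2425 + 53/4473)/((-862 - 1*659) + 2568) = (1/2425 + 53*(1/4473))/((-862 - 659) + 2568) = (1/2425 + 53/4473)/(-1521 + 2568) = (132998/10847025)/1047 = (132998/10847025)*(1/1047) = 132998/11356835175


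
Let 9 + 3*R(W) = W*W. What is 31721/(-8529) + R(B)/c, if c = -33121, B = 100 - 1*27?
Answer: -1065756001/282489009 ≈ -3.7727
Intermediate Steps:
B = 73 (B = 100 - 27 = 73)
R(W) = -3 + W²/3 (R(W) = -3 + (W*W)/3 = -3 + W²/3)
31721/(-8529) + R(B)/c = 31721/(-8529) + (-3 + (⅓)*73²)/(-33121) = 31721*(-1/8529) + (-3 + (⅓)*5329)*(-1/33121) = -31721/8529 + (-3 + 5329/3)*(-1/33121) = -31721/8529 + (5320/3)*(-1/33121) = -31721/8529 - 5320/99363 = -1065756001/282489009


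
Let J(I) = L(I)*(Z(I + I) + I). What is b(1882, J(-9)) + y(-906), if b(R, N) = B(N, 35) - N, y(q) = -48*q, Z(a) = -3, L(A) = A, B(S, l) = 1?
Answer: 43381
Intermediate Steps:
J(I) = I*(-3 + I)
b(R, N) = 1 - N
b(1882, J(-9)) + y(-906) = (1 - (-9)*(-3 - 9)) - 48*(-906) = (1 - (-9)*(-12)) + 43488 = (1 - 1*108) + 43488 = (1 - 108) + 43488 = -107 + 43488 = 43381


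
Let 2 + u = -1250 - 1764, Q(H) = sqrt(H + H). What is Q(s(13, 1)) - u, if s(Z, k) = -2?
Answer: 3016 + 2*I ≈ 3016.0 + 2.0*I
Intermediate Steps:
Q(H) = sqrt(2)*sqrt(H) (Q(H) = sqrt(2*H) = sqrt(2)*sqrt(H))
u = -3016 (u = -2 + (-1250 - 1764) = -2 - 3014 = -3016)
Q(s(13, 1)) - u = sqrt(2)*sqrt(-2) - 1*(-3016) = sqrt(2)*(I*sqrt(2)) + 3016 = 2*I + 3016 = 3016 + 2*I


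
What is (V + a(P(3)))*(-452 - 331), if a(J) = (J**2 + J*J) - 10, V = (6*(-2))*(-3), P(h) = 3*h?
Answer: -147204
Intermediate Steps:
V = 36 (V = -12*(-3) = 36)
a(J) = -10 + 2*J**2 (a(J) = (J**2 + J**2) - 10 = 2*J**2 - 10 = -10 + 2*J**2)
(V + a(P(3)))*(-452 - 331) = (36 + (-10 + 2*(3*3)**2))*(-452 - 331) = (36 + (-10 + 2*9**2))*(-783) = (36 + (-10 + 2*81))*(-783) = (36 + (-10 + 162))*(-783) = (36 + 152)*(-783) = 188*(-783) = -147204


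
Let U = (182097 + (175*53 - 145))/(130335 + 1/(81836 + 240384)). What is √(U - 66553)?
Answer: I*√117377582813467036953026813/41996543701 ≈ 257.98*I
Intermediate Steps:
U = 61617163940/41996543701 (U = (182097 + (9275 - 145))/(130335 + 1/322220) = (182097 + 9130)/(130335 + 1/322220) = 191227/(41996543701/322220) = 191227*(322220/41996543701) = 61617163940/41996543701 ≈ 1.4672)
√(U - 66553) = √(61617163940/41996543701 - 66553) = √(-2794934355768713/41996543701) = I*√117377582813467036953026813/41996543701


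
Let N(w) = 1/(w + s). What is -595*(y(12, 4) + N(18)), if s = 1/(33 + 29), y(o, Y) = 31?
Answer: -20639955/1117 ≈ -18478.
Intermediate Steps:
s = 1/62 ≈ 0.016129
N(w) = 1/(1/62 + w) (N(w) = 1/(w + 1/62) = 1/(1/62 + w))
-595*(y(12, 4) + N(18)) = -595*(31 + 62/(1 + 62*18)) = -595*(31 + 62/(1 + 1116)) = -595*(31 + 62/1117) = -595*34689/1117 = -20639955/1117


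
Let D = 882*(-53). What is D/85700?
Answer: -23373/42850 ≈ -0.54546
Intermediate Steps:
D = -46746
D/85700 = -46746/85700 = -46746*1/85700 = -23373/42850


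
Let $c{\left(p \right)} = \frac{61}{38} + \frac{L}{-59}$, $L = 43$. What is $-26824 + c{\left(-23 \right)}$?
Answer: $- \frac{60137443}{2242} \approx -26823.0$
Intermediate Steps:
$c{\left(p \right)} = \frac{1965}{2242}$ ($c{\left(p \right)} = \frac{61}{38} + \frac{43}{-59} = 61 \cdot \frac{1}{38} + 43 \left(- \frac{1}{59}\right) = \frac{61}{38} - \frac{43}{59} = \frac{1965}{2242}$)
$-26824 + c{\left(-23 \right)} = -26824 + \frac{1965}{2242} = - \frac{60137443}{2242}$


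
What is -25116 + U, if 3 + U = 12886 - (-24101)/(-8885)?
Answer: -108714306/8885 ≈ -12236.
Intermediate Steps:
U = 114441354/8885 (U = -3 + (12886 - (-24101)/(-8885)) = -3 + (12886 - (-24101)*(-1)/8885) = -3 + (12886 - 1*24101/8885) = -3 + (12886 - 24101/8885) = -3 + 114468009/8885 = 114441354/8885 ≈ 12880.)
-25116 + U = -25116 + 114441354/8885 = -108714306/8885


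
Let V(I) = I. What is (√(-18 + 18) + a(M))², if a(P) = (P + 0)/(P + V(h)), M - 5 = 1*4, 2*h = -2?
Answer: 81/64 ≈ 1.2656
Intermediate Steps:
h = -1 (h = (½)*(-2) = -1)
M = 9 (M = 5 + 1*4 = 5 + 4 = 9)
a(P) = P/(-1 + P) (a(P) = (P + 0)/(P - 1) = P/(-1 + P))
(√(-18 + 18) + a(M))² = (√(-18 + 18) + 9/(-1 + 9))² = (√0 + 9/8)² = (0 + 9*(⅛))² = (0 + 9/8)² = (9/8)² = 81/64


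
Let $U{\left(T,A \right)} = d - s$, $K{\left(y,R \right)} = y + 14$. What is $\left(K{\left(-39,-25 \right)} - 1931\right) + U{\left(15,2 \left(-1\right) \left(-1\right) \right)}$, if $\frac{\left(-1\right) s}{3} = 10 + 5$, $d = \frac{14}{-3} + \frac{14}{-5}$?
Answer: $- \frac{28777}{15} \approx -1918.5$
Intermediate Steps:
$K{\left(y,R \right)} = 14 + y$
$d = - \frac{112}{15}$ ($d = 14 \left(- \frac{1}{3}\right) + 14 \left(- \frac{1}{5}\right) = - \frac{14}{3} - \frac{14}{5} = - \frac{112}{15} \approx -7.4667$)
$s = -45$ ($s = - 3 \left(10 + 5\right) = \left(-3\right) 15 = -45$)
$U{\left(T,A \right)} = \frac{563}{15}$ ($U{\left(T,A \right)} = - \frac{112}{15} - -45 = - \frac{112}{15} + 45 = \frac{563}{15}$)
$\left(K{\left(-39,-25 \right)} - 1931\right) + U{\left(15,2 \left(-1\right) \left(-1\right) \right)} = \left(\left(14 - 39\right) - 1931\right) + \frac{563}{15} = \left(-25 - 1931\right) + \frac{563}{15} = -1956 + \frac{563}{15} = - \frac{28777}{15}$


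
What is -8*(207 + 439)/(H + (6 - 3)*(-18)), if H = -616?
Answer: 2584/335 ≈ 7.7134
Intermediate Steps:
-8*(207 + 439)/(H + (6 - 3)*(-18)) = -8*(207 + 439)/(-616 + (6 - 3)*(-18)) = -5168/(-616 + 3*(-18)) = -5168/(-616 - 54) = -5168/(-670) = -5168*(-1)/670 = -8*(-323/335) = 2584/335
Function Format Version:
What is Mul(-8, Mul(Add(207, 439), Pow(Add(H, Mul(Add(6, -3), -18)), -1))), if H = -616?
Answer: Rational(2584, 335) ≈ 7.7134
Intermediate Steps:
Mul(-8, Mul(Add(207, 439), Pow(Add(H, Mul(Add(6, -3), -18)), -1))) = Mul(-8, Mul(Add(207, 439), Pow(Add(-616, Mul(Add(6, -3), -18)), -1))) = Mul(-8, Mul(646, Pow(Add(-616, Mul(3, -18)), -1))) = Mul(-8, Mul(646, Pow(Add(-616, -54), -1))) = Mul(-8, Mul(646, Pow(-670, -1))) = Mul(-8, Mul(646, Rational(-1, 670))) = Mul(-8, Rational(-323, 335)) = Rational(2584, 335)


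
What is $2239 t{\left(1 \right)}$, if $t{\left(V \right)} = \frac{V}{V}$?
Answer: $2239$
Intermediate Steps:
$t{\left(V \right)} = 1$
$2239 t{\left(1 \right)} = 2239 \cdot 1 = 2239$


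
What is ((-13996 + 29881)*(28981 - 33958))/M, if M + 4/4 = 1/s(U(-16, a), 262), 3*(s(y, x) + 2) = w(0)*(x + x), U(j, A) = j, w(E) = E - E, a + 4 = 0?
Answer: 52706430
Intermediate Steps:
a = -4 (a = -4 + 0 = -4)
w(E) = 0
s(y, x) = -2 (s(y, x) = -2 + (0*(x + x))/3 = -2 + (0*(2*x))/3 = -2 + (1/3)*0 = -2 + 0 = -2)
M = -3/2 (M = -1 + 1/(-2) = -1 - 1/2 = -3/2 ≈ -1.5000)
((-13996 + 29881)*(28981 - 33958))/M = ((-13996 + 29881)*(28981 - 33958))/(-3/2) = (15885*(-4977))*(-2/3) = -79059645*(-2/3) = 52706430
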